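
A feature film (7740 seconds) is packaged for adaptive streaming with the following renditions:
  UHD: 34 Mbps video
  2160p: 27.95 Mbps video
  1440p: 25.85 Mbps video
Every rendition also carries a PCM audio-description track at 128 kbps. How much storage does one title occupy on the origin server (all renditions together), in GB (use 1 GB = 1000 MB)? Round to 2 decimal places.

85.32 GB

Audio: 128 kbps = 0.128 Mbps.
Sum of rendition bitrates: (34+0.128) + (27.95+0.128) + (25.85+0.128) = 88.184 Mbps.
× 7740 s = 682,544 Mb = 85,318 MB = 85.32 GB.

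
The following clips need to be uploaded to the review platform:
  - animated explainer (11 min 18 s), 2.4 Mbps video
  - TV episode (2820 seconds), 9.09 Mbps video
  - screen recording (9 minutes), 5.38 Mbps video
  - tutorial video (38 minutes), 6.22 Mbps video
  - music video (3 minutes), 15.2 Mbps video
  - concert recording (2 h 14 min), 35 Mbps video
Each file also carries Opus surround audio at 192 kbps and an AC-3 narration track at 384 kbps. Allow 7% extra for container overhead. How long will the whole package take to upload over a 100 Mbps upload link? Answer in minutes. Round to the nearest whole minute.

60 minutes

Audio total: 192 + 384 = 576 kbps = 0.576 Mbps.
animated explainer: 2.976 Mbps × 678 s × 1.07 = 2159.0 Mb
TV episode: 9.666 Mbps × 2820 s × 1.07 = 29166.2 Mb
screen recording: 5.956 Mbps × 540 s × 1.07 = 3441.4 Mb
tutorial video: 6.796 Mbps × 2280 s × 1.07 = 16579.5 Mb
music video: 15.776 Mbps × 180 s × 1.07 = 3038.5 Mb
concert recording: 35.576 Mbps × 8040 s × 1.07 = 306053.2 Mb
Total: 360437.7 Mb = 45054.7 MB.
At 100 Mbps: 360437.7 / 100 = 3604 s ≈ 60.1 minutes.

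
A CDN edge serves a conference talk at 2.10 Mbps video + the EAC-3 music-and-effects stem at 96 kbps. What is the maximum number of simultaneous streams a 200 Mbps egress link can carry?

Audio: 96 kbps = 0.096 Mbps.
Per-viewer media rate: 2.196 Mbps.
200 Mbps = 200.0 Mbps; 200.0 / 2.196 = 91.07 → 91 viewers.

91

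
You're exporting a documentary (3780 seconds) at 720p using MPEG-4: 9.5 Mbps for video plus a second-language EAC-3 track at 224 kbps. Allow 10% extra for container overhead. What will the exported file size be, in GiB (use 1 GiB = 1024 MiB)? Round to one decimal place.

4.7 GiB

Audio: 224 kbps = 0.224 Mbps.
Total bitrate: 9.5 + 0.224 = 9.724 Mbps.
Stream data: 9.724 Mbps × 3780 s = 36756.7 Mb.
With 10% container overhead: ×1.10.
40,432 Mb = 5,054,049,000 bytes ÷ 1,073,741,824 = 4.707 GiB.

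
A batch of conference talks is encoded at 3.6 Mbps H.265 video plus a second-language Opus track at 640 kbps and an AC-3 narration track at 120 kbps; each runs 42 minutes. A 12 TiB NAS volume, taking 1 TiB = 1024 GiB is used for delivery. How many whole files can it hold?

42 min = 2520 s
Audio total: 640 + 120 = 760 kbps = 0.760 Mbps.
Total bitrate: 4.360 Mbps.
Per item: 4.360 Mbps × 2520 s = 10,987 Mb = 1,373 MB.
Capacity: 12 TiB = 105,553,116 Mb; 9606.92 items → 9606 complete.

9606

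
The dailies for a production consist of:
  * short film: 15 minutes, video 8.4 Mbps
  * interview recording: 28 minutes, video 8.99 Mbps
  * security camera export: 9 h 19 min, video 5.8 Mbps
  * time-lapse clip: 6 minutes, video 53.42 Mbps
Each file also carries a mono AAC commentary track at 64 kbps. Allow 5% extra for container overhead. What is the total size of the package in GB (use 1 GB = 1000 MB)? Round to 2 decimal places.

Audio: 64 kbps = 0.064 Mbps.
short film: 8.464 Mbps × 900 s × 1.05 = 7998.5 Mb
interview recording: 9.054 Mbps × 1680 s × 1.05 = 15971.3 Mb
security camera export: 5.864 Mbps × 33540 s × 1.05 = 206512.5 Mb
time-lapse clip: 53.484 Mbps × 360 s × 1.05 = 20217.0 Mb
Total: 250699.2 Mb = 31337.4 MB.
= 31.34 GB.

31.34 GB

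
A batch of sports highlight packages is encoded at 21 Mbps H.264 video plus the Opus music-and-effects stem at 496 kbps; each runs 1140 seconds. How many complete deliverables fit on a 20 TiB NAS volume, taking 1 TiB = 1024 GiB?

7178

Audio: 496 kbps = 0.496 Mbps.
Total bitrate: 21.496 Mbps.
Per item: 21.496 Mbps × 1140 s = 24,505 Mb = 3,063 MB.
Capacity: 20 TiB = 175,921,860 Mb; 7178.89 items → 7178 complete.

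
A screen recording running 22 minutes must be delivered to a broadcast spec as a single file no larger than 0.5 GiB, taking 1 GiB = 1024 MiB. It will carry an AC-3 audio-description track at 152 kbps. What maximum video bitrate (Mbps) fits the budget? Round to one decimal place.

Budget: 0.5 GiB = 4295.0 Mb.
22 min = 1320 s
Total bitrate budget: 4295.0 Mb / 1320 s = 3.254 Mbps.
Audio: 152 kbps = 0.152 Mbps.
Video: 3.254 − 0.152 = 3.102 Mbps.

3.1 Mbps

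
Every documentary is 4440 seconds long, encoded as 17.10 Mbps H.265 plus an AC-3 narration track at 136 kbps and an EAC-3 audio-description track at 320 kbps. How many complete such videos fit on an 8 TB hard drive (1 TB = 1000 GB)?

821

Audio total: 136 + 320 = 456 kbps = 0.456 Mbps.
Total bitrate: 17.556 Mbps.
Per item: 17.556 Mbps × 4440 s = 77,949 Mb = 9,744 MB.
Capacity: 8 TB = 64,000,000 Mb; 821.05 items → 821 complete.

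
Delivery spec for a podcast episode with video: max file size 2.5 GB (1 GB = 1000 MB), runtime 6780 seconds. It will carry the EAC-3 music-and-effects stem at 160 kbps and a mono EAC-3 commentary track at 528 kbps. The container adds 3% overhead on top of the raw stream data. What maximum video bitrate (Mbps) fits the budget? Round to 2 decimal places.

2.18 Mbps

Budget: 2.5 GB = 20000.0 Mb.
Stream payload after overhead: 20000.0 / 1.03 = 19417.5 Mb.
Total bitrate budget: 19417.5 Mb / 6780 s = 2.864 Mbps.
Audio total: 160 + 528 = 688 kbps = 0.688 Mbps.
Video: 2.864 − 0.688 = 2.176 Mbps.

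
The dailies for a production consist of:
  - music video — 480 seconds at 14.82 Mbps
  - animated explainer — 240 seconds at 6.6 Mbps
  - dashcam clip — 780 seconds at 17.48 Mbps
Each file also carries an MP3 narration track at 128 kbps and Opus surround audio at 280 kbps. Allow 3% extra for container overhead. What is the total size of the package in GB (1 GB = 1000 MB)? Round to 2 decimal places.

2.95 GB

Audio total: 128 + 280 = 408 kbps = 0.408 Mbps.
music video: 15.228 Mbps × 480 s × 1.03 = 7528.7 Mb
animated explainer: 7.008 Mbps × 240 s × 1.03 = 1732.4 Mb
dashcam clip: 17.888 Mbps × 780 s × 1.03 = 14371.2 Mb
Total: 23632.3 Mb = 2954.0 MB.
= 2.954 GB.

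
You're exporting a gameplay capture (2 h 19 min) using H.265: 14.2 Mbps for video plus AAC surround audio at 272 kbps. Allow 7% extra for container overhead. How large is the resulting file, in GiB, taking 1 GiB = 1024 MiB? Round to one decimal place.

15.0 GiB

2 h 19 min = 139 min = 8340 s
Audio: 272 kbps = 0.272 Mbps.
Total bitrate: 14.2 + 0.272 = 14.472 Mbps.
Stream data: 14.472 Mbps × 8340 s = 120696.5 Mb.
With 7% container overhead: ×1.07.
129,145 Mb = 16,143,154,200 bytes ÷ 1,073,741,824 = 15.03 GiB.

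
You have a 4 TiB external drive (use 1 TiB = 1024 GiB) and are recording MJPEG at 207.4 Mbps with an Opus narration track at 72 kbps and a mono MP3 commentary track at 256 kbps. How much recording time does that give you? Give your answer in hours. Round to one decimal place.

47.0 hours

Audio total: 72 + 256 = 328 kbps = 0.328 Mbps.
Total bitrate: 207.4 + 0.328 = 207.728 Mbps.
Capacity: 4 TiB = 35,184,372 Mb.
Recording time: 35,184,372 / 207.728 = 169,377 s ≈ 47.0 hours.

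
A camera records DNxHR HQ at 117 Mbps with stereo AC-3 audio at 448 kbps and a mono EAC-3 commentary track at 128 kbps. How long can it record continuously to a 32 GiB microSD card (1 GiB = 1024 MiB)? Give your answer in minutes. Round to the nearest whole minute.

Audio total: 448 + 128 = 576 kbps = 0.576 Mbps.
Total bitrate: 117 + 0.576 = 117.576 Mbps.
Capacity: 32 GiB = 274,878 Mb.
Recording time: 274,878 / 117.576 = 2,338 s ≈ 39.0 minutes.

39 minutes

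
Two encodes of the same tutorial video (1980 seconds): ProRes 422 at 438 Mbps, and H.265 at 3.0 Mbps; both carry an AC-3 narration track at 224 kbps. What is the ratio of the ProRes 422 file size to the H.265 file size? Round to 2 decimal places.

135.93

Audio: 224 kbps = 0.224 Mbps.
ProRes 422: 438.224 Mbps × 1980 s = 867683.5 Mb = 108.460 GB.
H.265: 3.224 Mbps × 1980 s = 6383.5 Mb = 0.798 GB.
Ratio: 108.460 / 0.798 = 135.926.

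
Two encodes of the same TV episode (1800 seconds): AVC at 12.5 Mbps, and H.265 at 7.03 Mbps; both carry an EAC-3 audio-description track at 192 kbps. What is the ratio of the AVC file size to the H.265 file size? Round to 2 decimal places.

1.76

Audio: 192 kbps = 0.192 Mbps.
AVC: 12.692 Mbps × 1800 s = 22845.6 Mb = 2.660 GiB.
H.265: 7.222 Mbps × 1800 s = 12999.6 Mb = 1.513 GiB.
Ratio: 2.660 / 1.513 = 1.757.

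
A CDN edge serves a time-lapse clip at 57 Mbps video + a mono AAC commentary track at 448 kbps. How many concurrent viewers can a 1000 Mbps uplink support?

17

Audio: 448 kbps = 0.448 Mbps.
Per-viewer media rate: 57.448 Mbps.
1000 Mbps = 1,000 Mbps; 1,000 / 57.448 = 17.41 → 17 viewers.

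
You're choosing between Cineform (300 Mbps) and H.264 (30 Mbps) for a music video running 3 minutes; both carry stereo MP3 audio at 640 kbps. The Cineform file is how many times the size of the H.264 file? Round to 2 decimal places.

9.81

3 min = 180 s
Audio: 640 kbps = 0.640 Mbps.
Cineform: 300.640 Mbps × 180 s = 54115.2 Mb = 6.300 GiB.
H.264: 30.640 Mbps × 180 s = 5515.2 Mb = 0.642 GiB.
Ratio: 6.300 / 0.642 = 9.812.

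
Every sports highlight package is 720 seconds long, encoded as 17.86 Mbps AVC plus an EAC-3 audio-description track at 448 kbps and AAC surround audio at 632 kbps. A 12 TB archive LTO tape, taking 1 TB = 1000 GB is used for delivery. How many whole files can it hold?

Audio total: 448 + 632 = 1080 kbps = 1.080 Mbps.
Total bitrate: 18.940 Mbps.
Per item: 18.940 Mbps × 720 s = 13,637 Mb = 1,705 MB.
Capacity: 12 TB = 96,000,000 Mb; 7039.77 items → 7039 complete.

7039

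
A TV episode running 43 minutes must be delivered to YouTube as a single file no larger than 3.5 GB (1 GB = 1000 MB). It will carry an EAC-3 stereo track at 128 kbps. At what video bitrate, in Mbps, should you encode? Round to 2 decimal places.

10.72 Mbps

Budget: 3.5 GB = 28000.0 Mb.
43 min = 2580 s
Total bitrate budget: 28000.0 Mb / 2580 s = 10.853 Mbps.
Audio: 128 kbps = 0.128 Mbps.
Video: 10.853 − 0.128 = 10.725 Mbps.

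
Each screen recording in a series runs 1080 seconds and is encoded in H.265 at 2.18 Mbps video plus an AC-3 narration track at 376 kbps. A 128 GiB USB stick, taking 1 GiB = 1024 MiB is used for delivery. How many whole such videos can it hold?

Audio: 376 kbps = 0.376 Mbps.
Total bitrate: 2.556 Mbps.
Per item: 2.556 Mbps × 1080 s = 2,760 Mb = 345.1 MB.
Capacity: 128 GiB = 1,099,512 Mb; 398.30 items → 398 complete.

398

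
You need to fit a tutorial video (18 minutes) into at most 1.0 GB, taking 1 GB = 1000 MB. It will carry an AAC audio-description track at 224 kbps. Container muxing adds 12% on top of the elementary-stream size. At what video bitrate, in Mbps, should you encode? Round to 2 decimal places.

6.39 Mbps

Budget: 1.0 GB = 8000.0 Mb.
Stream payload after overhead: 8000.0 / 1.12 = 7142.9 Mb.
18 min = 1080 s
Total bitrate budget: 7142.9 Mb / 1080 s = 6.614 Mbps.
Audio: 224 kbps = 0.224 Mbps.
Video: 6.614 − 0.224 = 6.390 Mbps.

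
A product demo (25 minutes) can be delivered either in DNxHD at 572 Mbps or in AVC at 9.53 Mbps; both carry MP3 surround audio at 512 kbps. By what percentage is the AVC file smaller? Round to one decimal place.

98.2%

25 min = 1500 s
Audio: 512 kbps = 0.512 Mbps.
DNxHD: 572.512 Mbps × 1500 s = 858768.0 Mb = 99.974 GiB.
AVC: 10.042 Mbps × 1500 s = 15063.0 Mb = 1.754 GiB.
Reduction: (1 − 1.754/99.974) × 100 = 98.25%.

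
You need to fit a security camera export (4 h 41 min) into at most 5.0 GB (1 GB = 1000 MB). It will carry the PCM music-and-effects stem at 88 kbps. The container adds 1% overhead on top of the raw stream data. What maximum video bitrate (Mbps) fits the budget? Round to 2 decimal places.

Budget: 5.0 GB = 40000.0 Mb.
Stream payload after overhead: 40000.0 / 1.01 = 39604.0 Mb.
4 h 41 min = 281 min = 16860 s
Total bitrate budget: 39604.0 Mb / 16860 s = 2.349 Mbps.
Audio: 88 kbps = 0.088 Mbps.
Video: 2.349 − 0.088 = 2.261 Mbps.

2.26 Mbps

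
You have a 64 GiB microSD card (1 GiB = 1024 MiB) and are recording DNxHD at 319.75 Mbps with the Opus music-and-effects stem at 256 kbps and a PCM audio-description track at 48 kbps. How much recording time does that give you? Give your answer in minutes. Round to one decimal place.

28.6 minutes

Audio total: 256 + 48 = 304 kbps = 0.304 Mbps.
Total bitrate: 319.75 + 0.304 = 320.054 Mbps.
Capacity: 64 GiB = 549,756 Mb.
Recording time: 549,756 / 320.054 = 1,718 s ≈ 28.6 minutes.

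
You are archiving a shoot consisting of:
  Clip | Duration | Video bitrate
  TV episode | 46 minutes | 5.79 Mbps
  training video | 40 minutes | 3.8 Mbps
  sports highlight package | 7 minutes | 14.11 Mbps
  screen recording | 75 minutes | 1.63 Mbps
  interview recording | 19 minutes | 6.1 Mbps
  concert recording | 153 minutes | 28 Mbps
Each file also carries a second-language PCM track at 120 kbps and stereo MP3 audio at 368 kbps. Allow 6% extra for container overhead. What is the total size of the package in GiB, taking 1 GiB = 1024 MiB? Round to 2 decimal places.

Audio total: 120 + 368 = 488 kbps = 0.488 Mbps.
TV episode: 6.278 Mbps × 2760 s × 1.06 = 18366.9 Mb
training video: 4.288 Mbps × 2400 s × 1.06 = 10908.7 Mb
sports highlight package: 14.598 Mbps × 420 s × 1.06 = 6499.0 Mb
screen recording: 2.118 Mbps × 4500 s × 1.06 = 10102.9 Mb
interview recording: 6.588 Mbps × 1140 s × 1.06 = 7960.9 Mb
concert recording: 28.488 Mbps × 9180 s × 1.06 = 277211.0 Mb
Total: 331049.4 Mb = 41381.2 MB.
= 38.54 GiB.

38.54 GiB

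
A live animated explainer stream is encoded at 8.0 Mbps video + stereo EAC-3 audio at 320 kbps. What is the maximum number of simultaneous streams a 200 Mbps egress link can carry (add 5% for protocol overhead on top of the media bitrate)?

22

Audio: 320 kbps = 0.320 Mbps.
Per-viewer media rate: 8.320 Mbps.
On the wire with 5% overhead: 8.736 Mbps.
200 Mbps = 200.0 Mbps; 200.0 / 8.736 = 22.89 → 22 viewers.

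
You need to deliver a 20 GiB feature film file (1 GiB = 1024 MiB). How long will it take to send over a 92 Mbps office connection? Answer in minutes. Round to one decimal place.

31.1 minutes

File: 20 GiB = 171798.7 Mb.
At 92 Mbps: 171798.7 / 92 = 1867.4 s ≈ 31.1 minutes.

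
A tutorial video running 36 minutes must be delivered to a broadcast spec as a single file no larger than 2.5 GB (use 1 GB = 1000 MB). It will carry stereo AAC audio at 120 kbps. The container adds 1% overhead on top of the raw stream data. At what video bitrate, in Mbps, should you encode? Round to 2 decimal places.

9.05 Mbps

Budget: 2.5 GB = 20000.0 Mb.
Stream payload after overhead: 20000.0 / 1.01 = 19802.0 Mb.
36 min = 2160 s
Total bitrate budget: 19802.0 Mb / 2160 s = 9.168 Mbps.
Audio: 120 kbps = 0.120 Mbps.
Video: 9.168 − 0.120 = 9.048 Mbps.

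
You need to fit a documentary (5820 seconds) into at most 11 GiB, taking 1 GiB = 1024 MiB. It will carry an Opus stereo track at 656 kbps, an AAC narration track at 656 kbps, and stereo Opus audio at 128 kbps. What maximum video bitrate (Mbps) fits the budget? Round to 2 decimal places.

Budget: 11 GiB = 94489.3 Mb.
Total bitrate budget: 94489.3 Mb / 5820 s = 16.235 Mbps.
Audio total: 656 + 656 + 128 = 1440 kbps = 1.440 Mbps.
Video: 16.235 − 1.440 = 14.795 Mbps.

14.80 Mbps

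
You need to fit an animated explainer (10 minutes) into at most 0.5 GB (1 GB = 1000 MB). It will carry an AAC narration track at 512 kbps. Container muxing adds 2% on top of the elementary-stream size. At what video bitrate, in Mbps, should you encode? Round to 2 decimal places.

6.02 Mbps

Budget: 0.5 GB = 4000.0 Mb.
Stream payload after overhead: 4000.0 / 1.02 = 3921.6 Mb.
10 min = 600 s
Total bitrate budget: 3921.6 Mb / 600 s = 6.536 Mbps.
Audio: 512 kbps = 0.512 Mbps.
Video: 6.536 − 0.512 = 6.024 Mbps.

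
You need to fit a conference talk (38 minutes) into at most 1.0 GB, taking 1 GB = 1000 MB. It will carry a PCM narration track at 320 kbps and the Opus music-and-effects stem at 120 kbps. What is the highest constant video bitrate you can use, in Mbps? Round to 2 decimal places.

3.07 Mbps

Budget: 1.0 GB = 8000.0 Mb.
38 min = 2280 s
Total bitrate budget: 8000.0 Mb / 2280 s = 3.509 Mbps.
Audio total: 320 + 120 = 440 kbps = 0.440 Mbps.
Video: 3.509 − 0.440 = 3.069 Mbps.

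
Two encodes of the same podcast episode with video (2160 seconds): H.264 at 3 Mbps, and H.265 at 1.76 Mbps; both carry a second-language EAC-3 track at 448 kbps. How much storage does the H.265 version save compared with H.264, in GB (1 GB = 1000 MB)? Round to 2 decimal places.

0.33 GB

Audio: 448 kbps = 0.448 Mbps.
H.264: 3.448 Mbps × 2160 s = 7447.7 Mb = 0.931 GB.
H.265: 2.208 Mbps × 2160 s = 4769.3 Mb = 0.596 GB.
Saving: 0.931 − 0.596 = 0.335 GB.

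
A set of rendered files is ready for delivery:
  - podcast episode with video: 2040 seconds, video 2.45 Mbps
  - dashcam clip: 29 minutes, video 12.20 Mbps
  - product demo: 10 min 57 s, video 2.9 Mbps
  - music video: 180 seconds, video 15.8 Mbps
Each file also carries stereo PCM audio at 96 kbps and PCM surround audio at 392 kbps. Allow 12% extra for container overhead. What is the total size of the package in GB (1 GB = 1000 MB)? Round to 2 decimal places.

Audio total: 96 + 392 = 488 kbps = 0.488 Mbps.
podcast episode with video: 2.938 Mbps × 2040 s × 1.12 = 6712.7 Mb
dashcam clip: 12.688 Mbps × 1740 s × 1.12 = 24726.4 Mb
product demo: 3.388 Mbps × 657 s × 1.12 = 2493.0 Mb
music video: 16.288 Mbps × 180 s × 1.12 = 3283.7 Mb
Total: 37215.8 Mb = 4652.0 MB.
= 4.652 GB.

4.65 GB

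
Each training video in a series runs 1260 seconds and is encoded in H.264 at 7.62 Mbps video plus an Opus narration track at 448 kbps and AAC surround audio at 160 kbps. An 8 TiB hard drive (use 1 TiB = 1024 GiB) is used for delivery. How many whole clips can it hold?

Audio total: 448 + 160 = 608 kbps = 0.608 Mbps.
Total bitrate: 8.228 Mbps.
Per item: 8.228 Mbps × 1260 s = 10,367 Mb = 1,296 MB.
Capacity: 8 TiB = 70,368,744 Mb; 6787.58 items → 6787 complete.

6787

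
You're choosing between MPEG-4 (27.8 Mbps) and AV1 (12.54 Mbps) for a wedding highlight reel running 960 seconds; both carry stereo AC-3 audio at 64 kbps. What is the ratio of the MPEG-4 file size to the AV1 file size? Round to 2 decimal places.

Audio: 64 kbps = 0.064 Mbps.
MPEG-4: 27.864 Mbps × 960 s = 26749.4 Mb = 3.344 GB.
AV1: 12.604 Mbps × 960 s = 12099.8 Mb = 1.512 GB.
Ratio: 3.344 / 1.512 = 2.211.

2.21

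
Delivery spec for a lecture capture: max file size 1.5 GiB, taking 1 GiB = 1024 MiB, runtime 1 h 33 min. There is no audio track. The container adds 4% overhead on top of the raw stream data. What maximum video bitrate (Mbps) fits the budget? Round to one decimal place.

Budget: 1.5 GiB = 12884.9 Mb.
Stream payload after overhead: 12884.9 / 1.04 = 12389.3 Mb.
1 h 33 min = 93 min = 5580 s
Total bitrate budget: 12389.3 Mb / 5580 s = 2.220 Mbps.

2.2 Mbps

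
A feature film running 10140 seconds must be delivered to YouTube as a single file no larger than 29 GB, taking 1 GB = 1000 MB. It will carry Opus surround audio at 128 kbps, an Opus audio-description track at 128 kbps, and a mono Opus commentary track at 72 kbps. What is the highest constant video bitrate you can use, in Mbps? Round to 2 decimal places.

22.55 Mbps

Budget: 29 GB = 232000.0 Mb.
Total bitrate budget: 232000.0 Mb / 10140 s = 22.880 Mbps.
Audio total: 128 + 128 + 72 = 328 kbps = 0.328 Mbps.
Video: 22.880 − 0.328 = 22.552 Mbps.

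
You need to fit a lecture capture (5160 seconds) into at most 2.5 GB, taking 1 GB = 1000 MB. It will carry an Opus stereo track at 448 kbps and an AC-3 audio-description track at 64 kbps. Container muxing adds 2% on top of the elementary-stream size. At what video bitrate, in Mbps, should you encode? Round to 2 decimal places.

Budget: 2.5 GB = 20000.0 Mb.
Stream payload after overhead: 20000.0 / 1.02 = 19607.8 Mb.
Total bitrate budget: 19607.8 Mb / 5160 s = 3.800 Mbps.
Audio total: 448 + 64 = 512 kbps = 0.512 Mbps.
Video: 3.800 − 0.512 = 3.288 Mbps.

3.29 Mbps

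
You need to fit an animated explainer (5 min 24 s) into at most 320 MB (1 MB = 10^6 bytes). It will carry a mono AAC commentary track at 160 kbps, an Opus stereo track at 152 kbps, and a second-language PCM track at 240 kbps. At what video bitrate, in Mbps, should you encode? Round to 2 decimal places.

7.35 Mbps

Budget: 320 MB = 2560.0 Mb.
5 min 24 s = 324 s
Total bitrate budget: 2560.0 Mb / 324 s = 7.901 Mbps.
Audio total: 160 + 152 + 240 = 552 kbps = 0.552 Mbps.
Video: 7.901 − 0.552 = 7.349 Mbps.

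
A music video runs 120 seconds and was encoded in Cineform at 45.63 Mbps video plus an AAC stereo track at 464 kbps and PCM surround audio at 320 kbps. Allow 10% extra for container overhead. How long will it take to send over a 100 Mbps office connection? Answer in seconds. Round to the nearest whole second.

Audio total: 464 + 320 = 784 kbps = 0.784 Mbps.
Total bitrate: 46.414 Mbps.
File: 46.414 Mbps × 120 s = 5569.7 Mb.
With 10% container overhead: ×1.10. → 6126.6 Mb.
At 100 Mbps: 6126.6 / 100 = 61.3 s ≈ 61.3 seconds.

61 seconds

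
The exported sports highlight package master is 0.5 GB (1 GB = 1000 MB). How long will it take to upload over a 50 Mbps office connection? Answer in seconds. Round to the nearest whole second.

80 seconds

File: 0.5 GB = 4000.0 Mb.
At 50 Mbps: 4000.0 / 50 = 80.0 s ≈ 80 seconds.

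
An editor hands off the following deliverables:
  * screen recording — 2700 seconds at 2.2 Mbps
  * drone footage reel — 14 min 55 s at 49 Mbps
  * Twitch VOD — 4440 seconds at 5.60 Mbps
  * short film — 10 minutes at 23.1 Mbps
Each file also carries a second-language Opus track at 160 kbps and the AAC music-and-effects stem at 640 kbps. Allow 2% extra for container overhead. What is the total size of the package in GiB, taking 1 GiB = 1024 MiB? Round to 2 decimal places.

11.33 GiB

Audio total: 160 + 640 = 800 kbps = 0.800 Mbps.
screen recording: 3.000 Mbps × 2700 s × 1.02 = 8262.0 Mb
drone footage reel: 49.800 Mbps × 895 s × 1.02 = 45462.4 Mb
Twitch VOD: 6.400 Mbps × 4440 s × 1.02 = 28984.3 Mb
short film: 23.900 Mbps × 600 s × 1.02 = 14626.8 Mb
Total: 97335.5 Mb = 12166.9 MB.
= 11.33 GiB.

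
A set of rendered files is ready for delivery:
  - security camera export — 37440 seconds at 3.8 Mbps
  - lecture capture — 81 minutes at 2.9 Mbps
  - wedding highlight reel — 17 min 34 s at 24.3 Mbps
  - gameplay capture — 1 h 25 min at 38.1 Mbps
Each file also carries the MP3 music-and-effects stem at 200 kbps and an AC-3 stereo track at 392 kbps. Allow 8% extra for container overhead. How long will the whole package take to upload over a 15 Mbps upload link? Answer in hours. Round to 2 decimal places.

Audio total: 200 + 392 = 592 kbps = 0.592 Mbps.
security camera export: 4.392 Mbps × 37440 s × 1.08 = 177591.4 Mb
lecture capture: 3.492 Mbps × 4860 s × 1.08 = 18328.8 Mb
wedding highlight reel: 24.892 Mbps × 1054 s × 1.08 = 28335.1 Mb
gameplay capture: 38.692 Mbps × 5100 s × 1.08 = 213115.5 Mb
Total: 437370.8 Mb = 54671.4 MB.
At 15 Mbps: 437370.8 / 15 = 29158 s ≈ 8.1 hours.

8.10 hours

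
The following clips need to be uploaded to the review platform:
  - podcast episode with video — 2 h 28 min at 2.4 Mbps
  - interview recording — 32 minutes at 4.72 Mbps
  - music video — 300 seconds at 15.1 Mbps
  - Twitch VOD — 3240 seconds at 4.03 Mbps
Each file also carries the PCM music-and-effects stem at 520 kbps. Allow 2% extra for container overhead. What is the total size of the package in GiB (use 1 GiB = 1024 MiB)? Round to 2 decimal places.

Audio: 520 kbps = 0.520 Mbps.
podcast episode with video: 2.920 Mbps × 8880 s × 1.02 = 26448.2 Mb
interview recording: 5.240 Mbps × 1920 s × 1.02 = 10262.0 Mb
music video: 15.620 Mbps × 300 s × 1.02 = 4779.7 Mb
Twitch VOD: 4.550 Mbps × 3240 s × 1.02 = 15036.8 Mb
Total: 56526.8 Mb = 7065.8 MB.
= 6.581 GiB.

6.58 GiB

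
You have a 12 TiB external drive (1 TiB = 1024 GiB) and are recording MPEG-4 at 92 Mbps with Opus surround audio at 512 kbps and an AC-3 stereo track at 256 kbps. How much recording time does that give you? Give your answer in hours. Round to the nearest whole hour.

316 hours

Audio total: 512 + 256 = 768 kbps = 0.768 Mbps.
Total bitrate: 92 + 0.768 = 92.768 Mbps.
Capacity: 12 TiB = 105,553,116 Mb.
Recording time: 105,553,116 / 92.768 = 1,137,818 s ≈ 316 hours.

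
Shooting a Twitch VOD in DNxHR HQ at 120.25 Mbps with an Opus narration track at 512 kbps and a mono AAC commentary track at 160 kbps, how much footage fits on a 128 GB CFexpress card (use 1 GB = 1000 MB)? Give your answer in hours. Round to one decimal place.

2.4 hours

Audio total: 512 + 160 = 672 kbps = 0.672 Mbps.
Total bitrate: 120.25 + 0.672 = 120.922 Mbps.
Capacity: 128 GB = 1,024,000 Mb.
Recording time: 1,024,000 / 120.922 = 8,468 s ≈ 2.35 hours.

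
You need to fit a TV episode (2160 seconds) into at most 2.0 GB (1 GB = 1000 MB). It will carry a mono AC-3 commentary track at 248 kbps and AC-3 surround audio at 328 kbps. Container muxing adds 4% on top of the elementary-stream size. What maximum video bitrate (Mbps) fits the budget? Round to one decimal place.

6.5 Mbps

Budget: 2.0 GB = 16000.0 Mb.
Stream payload after overhead: 16000.0 / 1.04 = 15384.6 Mb.
Total bitrate budget: 15384.6 Mb / 2160 s = 7.123 Mbps.
Audio total: 248 + 328 = 576 kbps = 0.576 Mbps.
Video: 7.123 − 0.576 = 6.547 Mbps.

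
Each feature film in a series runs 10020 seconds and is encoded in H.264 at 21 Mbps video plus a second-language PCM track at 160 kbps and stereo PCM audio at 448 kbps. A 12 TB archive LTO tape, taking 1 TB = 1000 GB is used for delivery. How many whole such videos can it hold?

443

Audio total: 160 + 448 = 608 kbps = 0.608 Mbps.
Total bitrate: 21.608 Mbps.
Per item: 21.608 Mbps × 10020 s = 216,512 Mb = 27,064 MB.
Capacity: 12 TB = 96,000,000 Mb; 443.39 items → 443 complete.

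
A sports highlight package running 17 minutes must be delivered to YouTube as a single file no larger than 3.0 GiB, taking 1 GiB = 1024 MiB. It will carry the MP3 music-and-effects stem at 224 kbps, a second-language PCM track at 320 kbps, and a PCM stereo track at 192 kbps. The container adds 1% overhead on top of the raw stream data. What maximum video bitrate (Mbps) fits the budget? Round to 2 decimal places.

24.28 Mbps

Budget: 3.0 GiB = 25769.8 Mb.
Stream payload after overhead: 25769.8 / 1.01 = 25514.7 Mb.
17 min = 1020 s
Total bitrate budget: 25514.7 Mb / 1020 s = 25.014 Mbps.
Audio total: 224 + 320 + 192 = 736 kbps = 0.736 Mbps.
Video: 25.014 − 0.736 = 24.278 Mbps.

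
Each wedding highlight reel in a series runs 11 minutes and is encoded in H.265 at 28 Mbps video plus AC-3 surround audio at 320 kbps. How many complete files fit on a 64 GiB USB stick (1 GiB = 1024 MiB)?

29

11 min = 660 s
Audio: 320 kbps = 0.320 Mbps.
Total bitrate: 28.320 Mbps.
Per item: 28.320 Mbps × 660 s = 18,691 Mb = 2,336 MB.
Capacity: 64 GiB = 549,756 Mb; 29.41 items → 29 complete.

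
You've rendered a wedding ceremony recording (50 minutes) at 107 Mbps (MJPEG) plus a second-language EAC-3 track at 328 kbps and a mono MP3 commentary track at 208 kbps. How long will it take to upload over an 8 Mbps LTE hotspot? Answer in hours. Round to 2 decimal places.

50 min = 3000 s
Audio total: 328 + 208 = 536 kbps = 0.536 Mbps.
Total bitrate: 107.536 Mbps.
File: 107.536 Mbps × 3000 s = 322608.0 Mb.
At 8 Mbps: 322608.0 / 8 = 40326.0 s ≈ 11.2 hours.

11.20 hours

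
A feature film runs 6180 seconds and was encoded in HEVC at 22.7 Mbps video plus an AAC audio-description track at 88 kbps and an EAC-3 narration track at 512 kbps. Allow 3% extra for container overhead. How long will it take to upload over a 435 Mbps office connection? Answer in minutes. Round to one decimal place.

5.7 minutes

Audio total: 88 + 512 = 600 kbps = 0.600 Mbps.
Total bitrate: 23.300 Mbps.
File: 23.300 Mbps × 6180 s = 143994.0 Mb.
With 3% container overhead: ×1.03. → 148313.8 Mb.
At 435 Mbps: 148313.8 / 435 = 341.0 s ≈ 5.68 minutes.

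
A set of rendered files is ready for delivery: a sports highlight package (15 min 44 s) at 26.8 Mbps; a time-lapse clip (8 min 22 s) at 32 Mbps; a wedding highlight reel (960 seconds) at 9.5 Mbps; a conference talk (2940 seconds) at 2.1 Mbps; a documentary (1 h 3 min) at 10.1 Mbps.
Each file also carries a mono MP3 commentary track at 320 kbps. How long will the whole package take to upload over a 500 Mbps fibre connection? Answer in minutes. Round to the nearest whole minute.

3 minutes

Audio: 320 kbps = 0.320 Mbps.
sports highlight package: 27.120 Mbps × 944 s = 25601.3 Mb
time-lapse clip: 32.320 Mbps × 502 s = 16224.6 Mb
wedding highlight reel: 9.820 Mbps × 960 s = 9427.2 Mb
conference talk: 2.420 Mbps × 2940 s = 7114.8 Mb
documentary: 10.420 Mbps × 3780 s = 39387.6 Mb
Total: 97755.5 Mb = 12219.4 MB.
At 500 Mbps: 97755.5 / 500 = 196 s ≈ 3.26 minutes.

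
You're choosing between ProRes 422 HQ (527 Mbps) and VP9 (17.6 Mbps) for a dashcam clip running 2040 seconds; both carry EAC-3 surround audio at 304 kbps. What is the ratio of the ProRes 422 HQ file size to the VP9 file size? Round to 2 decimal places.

29.45

Audio: 304 kbps = 0.304 Mbps.
ProRes 422 HQ: 527.304 Mbps × 2040 s = 1075700.2 Mb = 125.228 GiB.
VP9: 17.904 Mbps × 2040 s = 36524.2 Mb = 4.252 GiB.
Ratio: 125.228 / 4.252 = 29.452.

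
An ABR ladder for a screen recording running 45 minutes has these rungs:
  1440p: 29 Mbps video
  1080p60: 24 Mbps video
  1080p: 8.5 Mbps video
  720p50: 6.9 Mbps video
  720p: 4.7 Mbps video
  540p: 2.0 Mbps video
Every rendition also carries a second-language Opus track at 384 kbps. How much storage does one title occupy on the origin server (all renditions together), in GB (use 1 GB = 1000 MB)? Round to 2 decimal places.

26.12 GB

45 min = 2700 s
Audio: 384 kbps = 0.384 Mbps.
Sum of rendition bitrates: (29+0.384) + (24+0.384) + (8.5+0.384) + (6.9+0.384) + (4.7+0.384) + (2.0+0.384) = 77.404 Mbps.
× 2700 s = 208,991 Mb = 26,124 MB = 26.12 GB.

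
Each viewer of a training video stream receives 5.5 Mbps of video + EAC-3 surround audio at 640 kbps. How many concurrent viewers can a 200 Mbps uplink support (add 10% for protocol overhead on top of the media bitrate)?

29

Audio: 640 kbps = 0.640 Mbps.
Per-viewer media rate: 6.140 Mbps.
On the wire with 10% overhead: 6.754 Mbps.
200 Mbps = 200.0 Mbps; 200.0 / 6.754 = 29.61 → 29 viewers.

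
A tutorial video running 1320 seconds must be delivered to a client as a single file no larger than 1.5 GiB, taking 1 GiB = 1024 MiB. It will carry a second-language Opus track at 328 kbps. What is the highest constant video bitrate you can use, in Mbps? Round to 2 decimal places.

Budget: 1.5 GiB = 12884.9 Mb.
Total bitrate budget: 12884.9 Mb / 1320 s = 9.761 Mbps.
Audio: 328 kbps = 0.328 Mbps.
Video: 9.761 − 0.328 = 9.433 Mbps.

9.43 Mbps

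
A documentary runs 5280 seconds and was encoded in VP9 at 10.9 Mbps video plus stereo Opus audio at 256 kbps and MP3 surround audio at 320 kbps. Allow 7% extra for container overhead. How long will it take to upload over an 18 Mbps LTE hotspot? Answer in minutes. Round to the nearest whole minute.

60 minutes

Audio total: 256 + 320 = 576 kbps = 0.576 Mbps.
Total bitrate: 11.476 Mbps.
File: 11.476 Mbps × 5280 s = 60593.3 Mb.
With 7% container overhead: ×1.07. → 64834.8 Mb.
At 18 Mbps: 64834.8 / 18 = 3601.9 s ≈ 60 minutes.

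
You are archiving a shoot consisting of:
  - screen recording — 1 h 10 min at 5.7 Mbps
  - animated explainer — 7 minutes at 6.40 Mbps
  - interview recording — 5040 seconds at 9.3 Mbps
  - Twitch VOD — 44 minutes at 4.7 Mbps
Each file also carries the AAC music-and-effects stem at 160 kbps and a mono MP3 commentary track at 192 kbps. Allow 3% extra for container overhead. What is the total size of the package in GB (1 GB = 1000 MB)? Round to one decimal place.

11.6 GB

Audio total: 160 + 192 = 352 kbps = 0.352 Mbps.
screen recording: 6.052 Mbps × 4200 s × 1.03 = 26181.0 Mb
animated explainer: 6.752 Mbps × 420 s × 1.03 = 2920.9 Mb
interview recording: 9.652 Mbps × 5040 s × 1.03 = 50105.5 Mb
Twitch VOD: 5.052 Mbps × 2640 s × 1.03 = 13737.4 Mb
Total: 92944.7 Mb = 11618.1 MB.
= 11.62 GB.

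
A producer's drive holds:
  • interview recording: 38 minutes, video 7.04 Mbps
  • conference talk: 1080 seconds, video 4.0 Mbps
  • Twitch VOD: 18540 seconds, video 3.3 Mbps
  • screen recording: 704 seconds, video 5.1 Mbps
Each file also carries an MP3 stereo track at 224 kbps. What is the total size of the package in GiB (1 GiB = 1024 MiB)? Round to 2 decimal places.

Audio: 224 kbps = 0.224 Mbps.
interview recording: 7.264 Mbps × 2280 s = 16561.9 Mb
conference talk: 4.224 Mbps × 1080 s = 4561.9 Mb
Twitch VOD: 3.524 Mbps × 18540 s = 65335.0 Mb
screen recording: 5.324 Mbps × 704 s = 3748.1 Mb
Total: 90206.9 Mb = 11275.9 MB.
= 10.50 GiB.

10.50 GiB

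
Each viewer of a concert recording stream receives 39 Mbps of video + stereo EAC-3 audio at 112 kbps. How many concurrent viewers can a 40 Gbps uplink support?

Audio: 112 kbps = 0.112 Mbps.
Per-viewer media rate: 39.112 Mbps.
40 Gbps = 40,000 Mbps; 40,000 / 39.112 = 1022.70 → 1022 viewers.

1022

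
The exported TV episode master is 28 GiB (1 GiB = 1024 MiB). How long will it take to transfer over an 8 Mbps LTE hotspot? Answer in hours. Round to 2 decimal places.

File: 28 GiB = 240518.2 Mb.
At 8 Mbps: 240518.2 / 8 = 30064.8 s ≈ 8.35 hours.

8.35 hours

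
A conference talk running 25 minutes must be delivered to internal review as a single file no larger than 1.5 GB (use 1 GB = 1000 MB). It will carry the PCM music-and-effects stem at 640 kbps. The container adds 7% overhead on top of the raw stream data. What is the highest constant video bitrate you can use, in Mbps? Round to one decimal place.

Budget: 1.5 GB = 12000.0 Mb.
Stream payload after overhead: 12000.0 / 1.07 = 11215.0 Mb.
25 min = 1500 s
Total bitrate budget: 11215.0 Mb / 1500 s = 7.477 Mbps.
Audio: 640 kbps = 0.640 Mbps.
Video: 7.477 − 0.640 = 6.837 Mbps.

6.8 Mbps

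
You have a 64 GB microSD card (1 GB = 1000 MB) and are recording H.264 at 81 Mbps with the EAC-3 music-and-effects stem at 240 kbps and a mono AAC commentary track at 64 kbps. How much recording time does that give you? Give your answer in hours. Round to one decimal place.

1.7 hours

Audio total: 240 + 64 = 304 kbps = 0.304 Mbps.
Total bitrate: 81 + 0.304 = 81.304 Mbps.
Capacity: 64 GB = 512,000 Mb.
Recording time: 512,000 / 81.304 = 6,297 s ≈ 1.75 hours.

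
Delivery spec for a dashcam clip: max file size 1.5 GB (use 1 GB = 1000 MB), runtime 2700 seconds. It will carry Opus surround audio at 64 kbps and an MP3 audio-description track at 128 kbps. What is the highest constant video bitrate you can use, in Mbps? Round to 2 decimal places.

Budget: 1.5 GB = 12000.0 Mb.
Total bitrate budget: 12000.0 Mb / 2700 s = 4.444 Mbps.
Audio total: 64 + 128 = 192 kbps = 0.192 Mbps.
Video: 4.444 − 0.192 = 4.252 Mbps.

4.25 Mbps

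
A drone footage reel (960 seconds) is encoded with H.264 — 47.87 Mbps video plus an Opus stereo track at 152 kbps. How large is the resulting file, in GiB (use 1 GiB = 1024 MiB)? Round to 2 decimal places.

5.37 GiB

Audio: 152 kbps = 0.152 Mbps.
Total bitrate: 47.87 + 0.152 = 48.022 Mbps.
Stream data: 48.022 Mbps × 960 s = 46101.1 Mb.
46,101 Mb = 5,762,640,000 bytes ÷ 1,073,741,824 = 5.367 GiB.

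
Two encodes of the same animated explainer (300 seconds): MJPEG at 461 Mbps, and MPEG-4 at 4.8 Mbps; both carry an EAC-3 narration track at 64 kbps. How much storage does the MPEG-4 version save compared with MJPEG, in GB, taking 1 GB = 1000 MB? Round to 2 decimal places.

17.11 GB

Audio: 64 kbps = 0.064 Mbps.
MJPEG: 461.064 Mbps × 300 s = 138319.2 Mb = 17.290 GB.
MPEG-4: 4.864 Mbps × 300 s = 1459.2 Mb = 0.182 GB.
Saving: 17.290 − 0.182 = 17.108 GB.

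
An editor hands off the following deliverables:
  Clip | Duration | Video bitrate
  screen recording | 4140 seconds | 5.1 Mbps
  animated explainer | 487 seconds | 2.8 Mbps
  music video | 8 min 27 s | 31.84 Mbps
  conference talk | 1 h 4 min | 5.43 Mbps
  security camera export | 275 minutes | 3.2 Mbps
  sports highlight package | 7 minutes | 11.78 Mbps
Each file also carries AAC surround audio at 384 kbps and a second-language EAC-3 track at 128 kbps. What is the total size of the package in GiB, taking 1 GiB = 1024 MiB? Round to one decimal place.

15.2 GiB

Audio total: 384 + 128 = 512 kbps = 0.512 Mbps.
screen recording: 5.612 Mbps × 4140 s = 23233.7 Mb
animated explainer: 3.312 Mbps × 487 s = 1612.9 Mb
music video: 32.352 Mbps × 507 s = 16402.5 Mb
conference talk: 5.942 Mbps × 3840 s = 22817.3 Mb
security camera export: 3.712 Mbps × 16500 s = 61248.0 Mb
sports highlight package: 12.292 Mbps × 420 s = 5162.6 Mb
Total: 130477.0 Mb = 16309.6 MB.
= 15.19 GiB.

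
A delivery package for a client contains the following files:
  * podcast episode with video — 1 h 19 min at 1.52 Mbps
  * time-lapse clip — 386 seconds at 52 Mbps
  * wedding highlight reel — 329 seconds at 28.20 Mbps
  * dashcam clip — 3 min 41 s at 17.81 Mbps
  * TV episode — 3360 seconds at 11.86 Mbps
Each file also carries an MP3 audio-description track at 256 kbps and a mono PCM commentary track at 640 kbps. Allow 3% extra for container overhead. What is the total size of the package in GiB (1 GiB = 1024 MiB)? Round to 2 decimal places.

10.60 GiB

Audio total: 256 + 640 = 896 kbps = 0.896 Mbps.
podcast episode with video: 2.416 Mbps × 4740 s × 1.03 = 11795.4 Mb
time-lapse clip: 52.896 Mbps × 386 s × 1.03 = 21030.4 Mb
wedding highlight reel: 29.096 Mbps × 329 s × 1.03 = 9859.8 Mb
dashcam clip: 18.706 Mbps × 221 s × 1.03 = 4258.0 Mb
TV episode: 12.756 Mbps × 3360 s × 1.03 = 44146.0 Mb
Total: 91089.6 Mb = 11386.2 MB.
= 10.60 GiB.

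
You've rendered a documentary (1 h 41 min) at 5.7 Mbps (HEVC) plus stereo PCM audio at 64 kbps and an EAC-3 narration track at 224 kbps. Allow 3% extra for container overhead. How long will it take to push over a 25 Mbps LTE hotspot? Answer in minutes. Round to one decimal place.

24.9 minutes

1 h 41 min = 101 min = 6060 s
Audio total: 64 + 224 = 288 kbps = 0.288 Mbps.
Total bitrate: 5.988 Mbps.
File: 5.988 Mbps × 6060 s = 36287.3 Mb.
With 3% container overhead: ×1.03. → 37375.9 Mb.
At 25 Mbps: 37375.9 / 25 = 1495.0 s ≈ 24.9 minutes.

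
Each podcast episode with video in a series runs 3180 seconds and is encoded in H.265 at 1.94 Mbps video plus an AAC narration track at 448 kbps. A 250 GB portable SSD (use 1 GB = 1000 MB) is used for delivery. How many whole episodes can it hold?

263

Audio: 448 kbps = 0.448 Mbps.
Total bitrate: 2.388 Mbps.
Per item: 2.388 Mbps × 3180 s = 7,594 Mb = 949.2 MB.
Capacity: 250 GB = 2,000,000 Mb; 263.37 items → 263 complete.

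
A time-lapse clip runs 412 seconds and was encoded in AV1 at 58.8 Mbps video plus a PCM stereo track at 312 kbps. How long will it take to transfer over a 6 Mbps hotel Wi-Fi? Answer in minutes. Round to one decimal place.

Audio: 312 kbps = 0.312 Mbps.
Total bitrate: 59.112 Mbps.
File: 59.112 Mbps × 412 s = 24354.1 Mb.
At 6 Mbps: 24354.1 / 6 = 4059.0 s ≈ 67.7 minutes.

67.7 minutes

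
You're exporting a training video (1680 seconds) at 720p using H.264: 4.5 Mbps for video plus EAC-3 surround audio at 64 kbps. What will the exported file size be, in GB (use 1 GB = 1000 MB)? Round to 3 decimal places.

0.958 GB

Audio: 64 kbps = 0.064 Mbps.
Total bitrate: 4.5 + 0.064 = 4.564 Mbps.
Stream data: 4.564 Mbps × 1680 s = 7667.5 Mb.
7,668 Mb ÷ 8 = 958.4 MB → 0.9584 GB.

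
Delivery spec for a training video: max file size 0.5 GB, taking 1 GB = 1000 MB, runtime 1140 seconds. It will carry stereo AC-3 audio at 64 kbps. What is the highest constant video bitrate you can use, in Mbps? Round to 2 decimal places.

Budget: 0.5 GB = 4000.0 Mb.
Total bitrate budget: 4000.0 Mb / 1140 s = 3.509 Mbps.
Audio: 64 kbps = 0.064 Mbps.
Video: 3.509 − 0.064 = 3.445 Mbps.

3.44 Mbps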